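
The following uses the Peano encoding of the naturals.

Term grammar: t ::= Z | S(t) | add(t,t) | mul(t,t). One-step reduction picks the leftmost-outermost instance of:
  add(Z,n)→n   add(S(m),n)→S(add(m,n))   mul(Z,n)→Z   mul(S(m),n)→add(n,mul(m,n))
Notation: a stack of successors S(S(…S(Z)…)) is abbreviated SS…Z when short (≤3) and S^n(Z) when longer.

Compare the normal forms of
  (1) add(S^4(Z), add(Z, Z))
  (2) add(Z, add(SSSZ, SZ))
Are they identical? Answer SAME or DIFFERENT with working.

Term A:
  start: add(S^4(Z), add(Z, Z))
  [1] S(add(SSSZ, add(Z, Z)))
  [2] S(S(add(SSZ, add(Z, Z))))
  [3] S(S(S(add(SZ, add(Z, Z)))))
  [4] S(S(S(S(add(Z, add(Z, Z))))))
  [5] S(S(S(S(add(Z, Z)))))
  [6] S^4(Z)

Term B:
  start: add(Z, add(SSSZ, SZ))
  [1] add(SSSZ, SZ)
  [2] S(add(SSZ, SZ))
  [3] S(S(add(SZ, SZ)))
  [4] S(S(S(add(Z, SZ))))
  [5] S^4(Z)

Answer: SAME — A ⇓ S^4(Z), B ⇓ S^4(Z)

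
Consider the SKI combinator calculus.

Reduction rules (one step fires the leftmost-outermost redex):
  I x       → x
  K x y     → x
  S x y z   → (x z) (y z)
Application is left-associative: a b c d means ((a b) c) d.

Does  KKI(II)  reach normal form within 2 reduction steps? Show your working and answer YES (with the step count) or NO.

Answer: YES — reaches normal form KI in 2 ≤ 2 steps

Reduction:
  start: KKI(II)
  [1] K(II)
  [2] KI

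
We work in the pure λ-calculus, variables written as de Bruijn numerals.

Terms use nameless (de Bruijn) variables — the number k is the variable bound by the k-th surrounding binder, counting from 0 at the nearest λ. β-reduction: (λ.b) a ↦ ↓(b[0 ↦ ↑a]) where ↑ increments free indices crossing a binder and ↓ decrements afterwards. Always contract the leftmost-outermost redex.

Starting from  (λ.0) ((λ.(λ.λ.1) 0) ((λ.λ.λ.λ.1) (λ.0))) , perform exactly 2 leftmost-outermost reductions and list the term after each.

  start: (λ.0) ((λ.(λ.λ.1) 0) ((λ.λ.λ.λ.1) (λ.0)))
  [1] (λ.(λ.λ.1) 0) ((λ.λ.λ.λ.1) (λ.0))
  [2] (λ.λ.1) ((λ.λ.λ.λ.1) (λ.0))

Answer: after 2 steps: (λ.λ.1) ((λ.λ.λ.λ.1) (λ.0))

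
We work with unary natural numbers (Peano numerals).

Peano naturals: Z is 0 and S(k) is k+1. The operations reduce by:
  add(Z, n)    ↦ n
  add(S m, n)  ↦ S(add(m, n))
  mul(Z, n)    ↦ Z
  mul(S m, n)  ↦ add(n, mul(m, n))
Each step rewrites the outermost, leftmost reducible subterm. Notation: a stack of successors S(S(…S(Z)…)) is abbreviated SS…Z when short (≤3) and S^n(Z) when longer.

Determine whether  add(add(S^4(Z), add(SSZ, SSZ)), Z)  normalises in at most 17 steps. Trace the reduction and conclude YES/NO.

Answer: YES — reaches normal form S^8(Z) in 17 ≤ 17 steps

Working:
  start: add(add(S^4(Z), add(SSZ, SSZ)), Z)
  →1  add(S(add(SSSZ, add(SSZ, SSZ))), Z)
  →2  S(add(add(SSSZ, add(SSZ, SSZ)), Z))
  →3  S(add(S(add(SSZ, add(SSZ, SSZ))), Z))
  →4  S(S(add(add(SSZ, add(SSZ, SSZ)), Z)))
  →5  S(S(add(S(add(SZ, add(SSZ, SSZ))), Z)))
  →6  S(S(S(add(add(SZ, add(SSZ, SSZ)), Z))))
  →7  S(S(S(add(S(add(Z, add(SSZ, SSZ))), Z))))
  →8  S(S(S(S(add(add(Z, add(SSZ, SSZ)), Z)))))
  →9  S(S(S(S(add(add(SSZ, SSZ), Z)))))
  →10  S(S(S(S(add(S(add(SZ, SSZ)), Z)))))
  →11  S(S(S(S(S(add(add(SZ, SSZ), Z))))))
  →12  S(S(S(S(S(add(S(add(Z, SSZ)), Z))))))
  →13  S(S(S(S(S(S(add(add(Z, SSZ), Z)))))))
  →14  S(S(S(S(S(S(add(SSZ, Z)))))))
  →15  S(S(S(S(S(S(S(add(SZ, Z))))))))
  →16  S(S(S(S(S(S(S(S(add(Z, Z)))))))))
  →17  S^8(Z)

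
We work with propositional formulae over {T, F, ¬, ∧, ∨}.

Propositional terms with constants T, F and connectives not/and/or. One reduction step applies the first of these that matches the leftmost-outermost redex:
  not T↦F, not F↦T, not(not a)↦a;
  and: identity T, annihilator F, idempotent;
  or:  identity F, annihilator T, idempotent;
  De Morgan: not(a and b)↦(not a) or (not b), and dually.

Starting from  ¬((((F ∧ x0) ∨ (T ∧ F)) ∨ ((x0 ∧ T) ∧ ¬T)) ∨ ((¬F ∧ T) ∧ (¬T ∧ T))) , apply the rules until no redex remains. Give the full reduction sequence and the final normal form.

  start: ¬((((F ∧ x0) ∨ (T ∧ F)) ∨ ((x0 ∧ T) ∧ ¬T)) ∨ ((¬F ∧ T) ∧ (¬T ∧ T)))
  step 1: ¬(((F ∧ x0) ∨ (T ∧ F)) ∨ ((x0 ∧ T) ∧ ¬T)) ∧ ¬((¬F ∧ T) ∧ (¬T ∧ T))
  step 2: (¬((F ∧ x0) ∨ (T ∧ F)) ∧ ¬((x0 ∧ T) ∧ ¬T)) ∧ ¬((¬F ∧ T) ∧ (¬T ∧ T))
  step 3: ((¬(F ∧ x0) ∧ ¬(T ∧ F)) ∧ ¬((x0 ∧ T) ∧ ¬T)) ∧ ¬((¬F ∧ T) ∧ (¬T ∧ T))
  step 4: (((¬F ∨ ¬x0) ∧ ¬(T ∧ F)) ∧ ¬((x0 ∧ T) ∧ ¬T)) ∧ ¬((¬F ∧ T) ∧ (¬T ∧ T))
  step 5: (((T ∨ ¬x0) ∧ ¬(T ∧ F)) ∧ ¬((x0 ∧ T) ∧ ¬T)) ∧ ¬((¬F ∧ T) ∧ (¬T ∧ T))
  step 6: ((T ∧ ¬(T ∧ F)) ∧ ¬((x0 ∧ T) ∧ ¬T)) ∧ ¬((¬F ∧ T) ∧ (¬T ∧ T))
  step 7: (¬(T ∧ F) ∧ ¬((x0 ∧ T) ∧ ¬T)) ∧ ¬((¬F ∧ T) ∧ (¬T ∧ T))
  step 8: ((¬T ∨ ¬F) ∧ ¬((x0 ∧ T) ∧ ¬T)) ∧ ¬((¬F ∧ T) ∧ (¬T ∧ T))
  step 9: ((F ∨ ¬F) ∧ ¬((x0 ∧ T) ∧ ¬T)) ∧ ¬((¬F ∧ T) ∧ (¬T ∧ T))
  step 10: (¬F ∧ ¬((x0 ∧ T) ∧ ¬T)) ∧ ¬((¬F ∧ T) ∧ (¬T ∧ T))
  step 11: (T ∧ ¬((x0 ∧ T) ∧ ¬T)) ∧ ¬((¬F ∧ T) ∧ (¬T ∧ T))
  step 12: ¬((x0 ∧ T) ∧ ¬T) ∧ ¬((¬F ∧ T) ∧ (¬T ∧ T))
  step 13: (¬(x0 ∧ T) ∨ ¬¬T) ∧ ¬((¬F ∧ T) ∧ (¬T ∧ T))
  step 14: ((¬x0 ∨ ¬T) ∨ ¬¬T) ∧ ¬((¬F ∧ T) ∧ (¬T ∧ T))
  step 15: ((¬x0 ∨ F) ∨ ¬¬T) ∧ ¬((¬F ∧ T) ∧ (¬T ∧ T))
  step 16: (¬x0 ∨ ¬¬T) ∧ ¬((¬F ∧ T) ∧ (¬T ∧ T))
  step 17: (¬x0 ∨ T) ∧ ¬((¬F ∧ T) ∧ (¬T ∧ T))
  step 18: T ∧ ¬((¬F ∧ T) ∧ (¬T ∧ T))
  step 19: ¬((¬F ∧ T) ∧ (¬T ∧ T))
  step 20: ¬(¬F ∧ T) ∨ ¬(¬T ∧ T)
  step 21: (¬¬F ∨ ¬T) ∨ ¬(¬T ∧ T)
  step 22: (F ∨ ¬T) ∨ ¬(¬T ∧ T)
  step 23: ¬T ∨ ¬(¬T ∧ T)
  step 24: F ∨ ¬(¬T ∧ T)
  step 25: ¬(¬T ∧ T)
  step 26: ¬¬T ∨ ¬T
  step 27: T ∨ ¬T
  step 28: T

Answer: normal form = T  (in 28 steps)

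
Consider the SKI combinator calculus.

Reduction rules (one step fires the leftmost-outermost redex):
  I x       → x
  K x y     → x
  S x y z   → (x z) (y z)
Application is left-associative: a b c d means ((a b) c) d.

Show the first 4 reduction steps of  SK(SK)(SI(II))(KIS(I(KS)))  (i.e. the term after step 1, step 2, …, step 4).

  start: SK(SK)(SI(II))(KIS(I(KS)))
  [1] K(SI(II))(SK(SI(II)))(KIS(I(KS)))
  [2] SI(II)(KIS(I(KS)))
  [3] I(KIS(I(KS)))(II(KIS(I(KS))))
  [4] KIS(I(KS))(II(KIS(I(KS))))

Answer: after 4 steps: KIS(I(KS))(II(KIS(I(KS))))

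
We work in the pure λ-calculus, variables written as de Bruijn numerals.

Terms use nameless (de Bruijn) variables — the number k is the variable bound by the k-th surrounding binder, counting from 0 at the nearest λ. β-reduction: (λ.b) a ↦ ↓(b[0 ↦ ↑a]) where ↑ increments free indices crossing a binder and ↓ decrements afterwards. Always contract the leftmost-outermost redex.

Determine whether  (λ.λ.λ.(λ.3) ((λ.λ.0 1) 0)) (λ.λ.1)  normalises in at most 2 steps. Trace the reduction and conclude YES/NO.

  start: (λ.λ.λ.(λ.3) ((λ.λ.0 1) 0)) (λ.λ.1)
  [1] λ.λ.(λ.λ.λ.1) ((λ.λ.0 1) 0)
  [2] λ.λ.λ.λ.1

Answer: YES — reaches normal form λ.λ.λ.λ.1 in 2 ≤ 2 steps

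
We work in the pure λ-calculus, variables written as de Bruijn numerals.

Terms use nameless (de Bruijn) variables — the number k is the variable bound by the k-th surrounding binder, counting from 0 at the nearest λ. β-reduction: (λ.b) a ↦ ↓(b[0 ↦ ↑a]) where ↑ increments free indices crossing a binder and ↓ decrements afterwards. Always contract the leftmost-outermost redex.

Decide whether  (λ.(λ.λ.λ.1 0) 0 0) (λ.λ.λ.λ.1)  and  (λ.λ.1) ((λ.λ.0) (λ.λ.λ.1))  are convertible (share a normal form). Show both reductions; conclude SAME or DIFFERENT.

Answer: DIFFERENT — A ⇓ λ.λ.λ.λ.1, B ⇓ λ.λ.0

Working:
Term A:
  start: (λ.(λ.λ.λ.1 0) 0 0) (λ.λ.λ.λ.1)
  step 1: (λ.λ.λ.1 0) (λ.λ.λ.λ.1) (λ.λ.λ.λ.1)
  step 2: (λ.λ.1 0) (λ.λ.λ.λ.1)
  step 3: λ.(λ.λ.λ.λ.1) 0
  step 4: λ.λ.λ.λ.1

Term B:
  start: (λ.λ.1) ((λ.λ.0) (λ.λ.λ.1))
  step 1: λ.(λ.λ.0) (λ.λ.λ.1)
  step 2: λ.λ.0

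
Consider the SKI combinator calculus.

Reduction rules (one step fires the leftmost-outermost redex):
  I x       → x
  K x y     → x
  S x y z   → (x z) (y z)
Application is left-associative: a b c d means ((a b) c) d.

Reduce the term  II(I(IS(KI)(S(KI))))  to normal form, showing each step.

  start: II(I(IS(KI)(S(KI))))
  [1] I(I(IS(KI)(S(KI))))
  [2] I(IS(KI)(S(KI)))
  [3] IS(KI)(S(KI))
  [4] S(KI)(S(KI))

Answer: normal form = S(KI)(S(KI))  (in 4 steps)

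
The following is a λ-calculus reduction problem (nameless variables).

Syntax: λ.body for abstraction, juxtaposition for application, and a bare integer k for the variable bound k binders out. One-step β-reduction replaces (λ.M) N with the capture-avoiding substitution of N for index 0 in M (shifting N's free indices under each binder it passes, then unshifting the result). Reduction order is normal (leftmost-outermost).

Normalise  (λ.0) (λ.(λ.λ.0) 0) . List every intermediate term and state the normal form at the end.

Answer: normal form = λ.λ.0  (in 2 steps)

Reduction:
  start: (λ.0) (λ.(λ.λ.0) 0)
  [1] λ.(λ.λ.0) 0
  [2] λ.λ.0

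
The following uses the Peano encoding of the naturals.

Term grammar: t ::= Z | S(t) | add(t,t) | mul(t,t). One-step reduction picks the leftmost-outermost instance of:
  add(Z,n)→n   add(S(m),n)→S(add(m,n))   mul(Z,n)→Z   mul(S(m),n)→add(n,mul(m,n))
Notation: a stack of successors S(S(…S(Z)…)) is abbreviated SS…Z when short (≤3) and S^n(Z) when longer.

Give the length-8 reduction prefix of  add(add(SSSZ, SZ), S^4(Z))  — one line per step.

  start: add(add(SSSZ, SZ), S^4(Z))
  →1  add(S(add(SSZ, SZ)), S^4(Z))
  →2  S(add(add(SSZ, SZ), S^4(Z)))
  →3  S(add(S(add(SZ, SZ)), S^4(Z)))
  →4  S(S(add(add(SZ, SZ), S^4(Z))))
  →5  S(S(add(S(add(Z, SZ)), S^4(Z))))
  →6  S(S(S(add(add(Z, SZ), S^4(Z)))))
  →7  S(S(S(add(SZ, S^4(Z)))))
  →8  S(S(S(S(add(Z, S^4(Z))))))

Answer: after 8 steps: S(S(S(S(add(Z, S^4(Z))))))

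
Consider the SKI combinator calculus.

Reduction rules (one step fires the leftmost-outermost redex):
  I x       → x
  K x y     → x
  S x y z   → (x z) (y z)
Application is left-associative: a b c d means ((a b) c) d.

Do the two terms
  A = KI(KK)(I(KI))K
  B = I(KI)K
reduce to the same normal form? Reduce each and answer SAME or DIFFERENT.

Term A:
  start: KI(KK)(I(KI))K
  →1  I(I(KI))K
  →2  I(KI)K
  →3  KIK
  →4  I

Term B:
  start: I(KI)K
  →1  KIK
  →2  I

Answer: SAME — A ⇓ I, B ⇓ I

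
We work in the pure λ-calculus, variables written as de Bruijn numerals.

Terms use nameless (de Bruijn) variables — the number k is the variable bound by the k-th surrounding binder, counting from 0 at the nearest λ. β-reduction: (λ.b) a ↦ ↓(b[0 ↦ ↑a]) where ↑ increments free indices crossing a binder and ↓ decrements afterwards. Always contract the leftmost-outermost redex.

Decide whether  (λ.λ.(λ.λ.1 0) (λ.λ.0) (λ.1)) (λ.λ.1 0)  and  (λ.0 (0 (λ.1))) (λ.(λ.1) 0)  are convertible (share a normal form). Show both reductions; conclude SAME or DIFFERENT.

Term A:
  start: (λ.λ.(λ.λ.1 0) (λ.λ.0) (λ.1)) (λ.λ.1 0)
  step 1: λ.(λ.λ.1 0) (λ.λ.0) (λ.1)
  step 2: λ.(λ.(λ.λ.0) 0) (λ.1)
  step 3: λ.(λ.λ.0) (λ.1)
  step 4: λ.λ.0

Term B:
  start: (λ.0 (0 (λ.1))) (λ.(λ.1) 0)
  step 1: (λ.(λ.1) 0) ((λ.(λ.1) 0) (λ.λ.(λ.1) 0))
  step 2: (λ.(λ.(λ.1) 0) (λ.λ.(λ.1) 0)) ((λ.(λ.1) 0) (λ.λ.(λ.1) 0))
  step 3: (λ.(λ.1) 0) (λ.λ.(λ.1) 0)
  step 4: (λ.λ.λ.(λ.1) 0) (λ.λ.(λ.1) 0)
  step 5: λ.λ.(λ.1) 0
  step 6: λ.λ.0

Answer: SAME — A ⇓ λ.λ.0, B ⇓ λ.λ.0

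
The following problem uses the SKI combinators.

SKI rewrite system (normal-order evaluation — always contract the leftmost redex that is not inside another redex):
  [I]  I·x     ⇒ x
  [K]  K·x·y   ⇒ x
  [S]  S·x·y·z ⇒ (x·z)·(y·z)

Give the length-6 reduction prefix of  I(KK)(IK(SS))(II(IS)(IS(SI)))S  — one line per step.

  start: I(KK)(IK(SS))(II(IS)(IS(SI)))S
  →1  KK(IK(SS))(II(IS)(IS(SI)))S
  →2  K(II(IS)(IS(SI)))S
  →3  II(IS)(IS(SI))
  →4  I(IS)(IS(SI))
  →5  IS(IS(SI))
  →6  S(IS(SI))

Answer: after 6 steps: S(IS(SI))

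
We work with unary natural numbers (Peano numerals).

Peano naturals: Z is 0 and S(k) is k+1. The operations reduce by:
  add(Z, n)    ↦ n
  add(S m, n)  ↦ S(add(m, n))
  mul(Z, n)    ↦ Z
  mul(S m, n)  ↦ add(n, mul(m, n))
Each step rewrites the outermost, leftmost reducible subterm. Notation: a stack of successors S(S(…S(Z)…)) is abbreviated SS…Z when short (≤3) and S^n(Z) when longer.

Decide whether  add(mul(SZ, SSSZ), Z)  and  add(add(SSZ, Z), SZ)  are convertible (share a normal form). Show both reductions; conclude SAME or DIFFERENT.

Term A:
  start: add(mul(SZ, SSSZ), Z)
  →1  add(add(SSSZ, mul(Z, SSSZ)), Z)
  →2  add(S(add(SSZ, mul(Z, SSSZ))), Z)
  →3  S(add(add(SSZ, mul(Z, SSSZ)), Z))
  →4  S(add(S(add(SZ, mul(Z, SSSZ))), Z))
  →5  S(S(add(add(SZ, mul(Z, SSSZ)), Z)))
  →6  S(S(add(S(add(Z, mul(Z, SSSZ))), Z)))
  →7  S(S(S(add(add(Z, mul(Z, SSSZ)), Z))))
  →8  S(S(S(add(mul(Z, SSSZ), Z))))
  →9  S(S(S(add(Z, Z))))
  →10  SSSZ

Term B:
  start: add(add(SSZ, Z), SZ)
  →1  add(S(add(SZ, Z)), SZ)
  →2  S(add(add(SZ, Z), SZ))
  →3  S(add(S(add(Z, Z)), SZ))
  →4  S(S(add(add(Z, Z), SZ)))
  →5  S(S(add(Z, SZ)))
  →6  SSSZ

Answer: SAME — A ⇓ SSSZ, B ⇓ SSSZ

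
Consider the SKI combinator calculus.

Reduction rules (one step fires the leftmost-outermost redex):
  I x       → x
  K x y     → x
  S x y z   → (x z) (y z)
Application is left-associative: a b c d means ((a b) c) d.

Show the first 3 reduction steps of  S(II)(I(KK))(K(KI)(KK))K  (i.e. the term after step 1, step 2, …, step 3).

Answer: after 3 steps: K(KI)(KK)(I(KK)(K(KI)(KK)))K

Working:
  start: S(II)(I(KK))(K(KI)(KK))K
  [1] II(K(KI)(KK))(I(KK)(K(KI)(KK)))K
  [2] I(K(KI)(KK))(I(KK)(K(KI)(KK)))K
  [3] K(KI)(KK)(I(KK)(K(KI)(KK)))K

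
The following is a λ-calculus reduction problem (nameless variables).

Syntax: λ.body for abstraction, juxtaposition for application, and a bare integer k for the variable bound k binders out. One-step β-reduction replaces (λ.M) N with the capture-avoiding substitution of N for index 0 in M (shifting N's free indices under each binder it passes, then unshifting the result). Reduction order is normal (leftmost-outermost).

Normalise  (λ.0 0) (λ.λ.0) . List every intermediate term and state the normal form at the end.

  start: (λ.0 0) (λ.λ.0)
  step 1: (λ.λ.0) (λ.λ.0)
  step 2: λ.0

Answer: normal form = λ.0  (in 2 steps)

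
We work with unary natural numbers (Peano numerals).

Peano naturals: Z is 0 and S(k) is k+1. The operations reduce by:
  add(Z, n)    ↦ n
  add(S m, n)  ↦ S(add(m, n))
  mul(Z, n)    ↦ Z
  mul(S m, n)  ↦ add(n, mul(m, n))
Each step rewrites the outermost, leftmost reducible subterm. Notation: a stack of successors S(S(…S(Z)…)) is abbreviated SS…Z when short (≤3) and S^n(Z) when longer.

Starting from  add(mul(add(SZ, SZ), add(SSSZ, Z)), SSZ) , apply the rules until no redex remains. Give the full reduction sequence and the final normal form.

  start: add(mul(add(SZ, SZ), add(SSSZ, Z)), SSZ)
  step 1: add(mul(S(add(Z, SZ)), add(SSSZ, Z)), SSZ)
  step 2: add(add(add(SSSZ, Z), mul(add(Z, SZ), add(SSSZ, Z))), SSZ)
  step 3: add(add(S(add(SSZ, Z)), mul(add(Z, SZ), add(SSSZ, Z))), SSZ)
  step 4: add(S(add(add(SSZ, Z), mul(add(Z, SZ), add(SSSZ, Z)))), SSZ)
  step 5: S(add(add(add(SSZ, Z), mul(add(Z, SZ), add(SSSZ, Z))), SSZ))
  step 6: S(add(add(S(add(SZ, Z)), mul(add(Z, SZ), add(SSSZ, Z))), SSZ))
  step 7: S(add(S(add(add(SZ, Z), mul(add(Z, SZ), add(SSSZ, Z)))), SSZ))
  step 8: S(S(add(add(add(SZ, Z), mul(add(Z, SZ), add(SSSZ, Z))), SSZ)))
  step 9: S(S(add(add(S(add(Z, Z)), mul(add(Z, SZ), add(SSSZ, Z))), SSZ)))
  step 10: S(S(add(S(add(add(Z, Z), mul(add(Z, SZ), add(SSSZ, Z)))), SSZ)))
  step 11: S(S(S(add(add(add(Z, Z), mul(add(Z, SZ), add(SSSZ, Z))), SSZ))))
  step 12: S(S(S(add(add(Z, mul(add(Z, SZ), add(SSSZ, Z))), SSZ))))
  step 13: S(S(S(add(mul(add(Z, SZ), add(SSSZ, Z)), SSZ))))
  step 14: S(S(S(add(mul(SZ, add(SSSZ, Z)), SSZ))))
  step 15: S(S(S(add(add(add(SSSZ, Z), mul(Z, add(SSSZ, Z))), SSZ))))
  step 16: S(S(S(add(add(S(add(SSZ, Z)), mul(Z, add(SSSZ, Z))), SSZ))))
  step 17: S(S(S(add(S(add(add(SSZ, Z), mul(Z, add(SSSZ, Z)))), SSZ))))
  step 18: S(S(S(S(add(add(add(SSZ, Z), mul(Z, add(SSSZ, Z))), SSZ)))))
  step 19: S(S(S(S(add(add(S(add(SZ, Z)), mul(Z, add(SSSZ, Z))), SSZ)))))
  step 20: S(S(S(S(add(S(add(add(SZ, Z), mul(Z, add(SSSZ, Z)))), SSZ)))))
  step 21: S(S(S(S(S(add(add(add(SZ, Z), mul(Z, add(SSSZ, Z))), SSZ))))))
  step 22: S(S(S(S(S(add(add(S(add(Z, Z)), mul(Z, add(SSSZ, Z))), SSZ))))))
  step 23: S(S(S(S(S(add(S(add(add(Z, Z), mul(Z, add(SSSZ, Z)))), SSZ))))))
  step 24: S(S(S(S(S(S(add(add(add(Z, Z), mul(Z, add(SSSZ, Z))), SSZ)))))))
  step 25: S(S(S(S(S(S(add(add(Z, mul(Z, add(SSSZ, Z))), SSZ)))))))
  step 26: S(S(S(S(S(S(add(mul(Z, add(SSSZ, Z)), SSZ)))))))
  step 27: S(S(S(S(S(S(add(Z, SSZ)))))))
  step 28: S^8(Z)

Answer: normal form = S^8(Z)  (in 28 steps)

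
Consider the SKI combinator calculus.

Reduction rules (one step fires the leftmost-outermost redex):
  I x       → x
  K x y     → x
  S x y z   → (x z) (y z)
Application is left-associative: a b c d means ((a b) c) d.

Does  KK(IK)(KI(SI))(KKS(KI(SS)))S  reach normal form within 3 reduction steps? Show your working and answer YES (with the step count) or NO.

  start: KK(IK)(KI(SI))(KKS(KI(SS)))S
  step 1: K(KI(SI))(KKS(KI(SS)))S
  step 2: KI(SI)S
  step 3: IS

Answer: NO — after 3 steps the term is IS, not yet normal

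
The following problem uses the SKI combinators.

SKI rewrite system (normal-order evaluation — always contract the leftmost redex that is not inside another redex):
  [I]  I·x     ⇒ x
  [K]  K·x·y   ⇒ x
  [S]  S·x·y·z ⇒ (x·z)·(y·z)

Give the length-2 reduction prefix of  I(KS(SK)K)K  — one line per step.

Answer: after 2 steps: SKK

Reduction:
  start: I(KS(SK)K)K
  step 1: KS(SK)KK
  step 2: SKK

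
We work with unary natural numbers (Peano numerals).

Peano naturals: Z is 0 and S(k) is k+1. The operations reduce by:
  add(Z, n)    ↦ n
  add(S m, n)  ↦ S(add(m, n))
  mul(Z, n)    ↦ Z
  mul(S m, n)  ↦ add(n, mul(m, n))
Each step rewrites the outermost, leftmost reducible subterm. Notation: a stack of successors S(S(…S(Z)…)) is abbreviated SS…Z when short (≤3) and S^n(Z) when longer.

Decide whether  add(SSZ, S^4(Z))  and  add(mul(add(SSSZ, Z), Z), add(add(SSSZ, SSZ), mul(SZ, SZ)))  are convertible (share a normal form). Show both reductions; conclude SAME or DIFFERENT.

Answer: SAME — A ⇓ S^6(Z), B ⇓ S^6(Z)

Reduction:
Term A:
  start: add(SSZ, S^4(Z))
  →1  S(add(SZ, S^4(Z)))
  →2  S(S(add(Z, S^4(Z))))
  →3  S^6(Z)

Term B:
  start: add(mul(add(SSSZ, Z), Z), add(add(SSSZ, SSZ), mul(SZ, SZ)))
  →1  add(mul(S(add(SSZ, Z)), Z), add(add(SSSZ, SSZ), mul(SZ, SZ)))
  →2  add(add(Z, mul(add(SSZ, Z), Z)), add(add(SSSZ, SSZ), mul(SZ, SZ)))
  →3  add(mul(add(SSZ, Z), Z), add(add(SSSZ, SSZ), mul(SZ, SZ)))
  →4  add(mul(S(add(SZ, Z)), Z), add(add(SSSZ, SSZ), mul(SZ, SZ)))
  →5  add(add(Z, mul(add(SZ, Z), Z)), add(add(SSSZ, SSZ), mul(SZ, SZ)))
  →6  add(mul(add(SZ, Z), Z), add(add(SSSZ, SSZ), mul(SZ, SZ)))
  →7  add(mul(S(add(Z, Z)), Z), add(add(SSSZ, SSZ), mul(SZ, SZ)))
  →8  add(add(Z, mul(add(Z, Z), Z)), add(add(SSSZ, SSZ), mul(SZ, SZ)))
  →9  add(mul(add(Z, Z), Z), add(add(SSSZ, SSZ), mul(SZ, SZ)))
  →10  add(mul(Z, Z), add(add(SSSZ, SSZ), mul(SZ, SZ)))
  →11  add(Z, add(add(SSSZ, SSZ), mul(SZ, SZ)))
  →12  add(add(SSSZ, SSZ), mul(SZ, SZ))
  →13  add(S(add(SSZ, SSZ)), mul(SZ, SZ))
  →14  S(add(add(SSZ, SSZ), mul(SZ, SZ)))
  →15  S(add(S(add(SZ, SSZ)), mul(SZ, SZ)))
  →16  S(S(add(add(SZ, SSZ), mul(SZ, SZ))))
  →17  S(S(add(S(add(Z, SSZ)), mul(SZ, SZ))))
  →18  S(S(S(add(add(Z, SSZ), mul(SZ, SZ)))))
  →19  S(S(S(add(SSZ, mul(SZ, SZ)))))
  →20  S(S(S(S(add(SZ, mul(SZ, SZ))))))
  →21  S(S(S(S(S(add(Z, mul(SZ, SZ)))))))
  →22  S(S(S(S(S(mul(SZ, SZ))))))
  →23  S(S(S(S(S(add(SZ, mul(Z, SZ)))))))
  →24  S(S(S(S(S(S(add(Z, mul(Z, SZ))))))))
  →25  S(S(S(S(S(S(mul(Z, SZ)))))))
  →26  S^6(Z)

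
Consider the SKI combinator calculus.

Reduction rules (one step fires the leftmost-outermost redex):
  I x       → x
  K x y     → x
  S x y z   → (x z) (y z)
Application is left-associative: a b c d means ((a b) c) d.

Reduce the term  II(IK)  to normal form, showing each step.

  start: II(IK)
  [1] I(IK)
  [2] IK
  [3] K

Answer: normal form = K  (in 3 steps)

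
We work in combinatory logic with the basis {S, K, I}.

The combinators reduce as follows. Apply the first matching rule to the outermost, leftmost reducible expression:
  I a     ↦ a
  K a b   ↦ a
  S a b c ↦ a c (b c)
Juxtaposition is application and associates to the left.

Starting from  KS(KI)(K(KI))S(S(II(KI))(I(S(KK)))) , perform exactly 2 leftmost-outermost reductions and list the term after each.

Answer: after 2 steps: K(KI)(S(II(KI))(I(S(KK))))(S(S(II(KI))(I(S(KK)))))

Derivation:
  start: KS(KI)(K(KI))S(S(II(KI))(I(S(KK))))
  step 1: S(K(KI))S(S(II(KI))(I(S(KK))))
  step 2: K(KI)(S(II(KI))(I(S(KK))))(S(S(II(KI))(I(S(KK)))))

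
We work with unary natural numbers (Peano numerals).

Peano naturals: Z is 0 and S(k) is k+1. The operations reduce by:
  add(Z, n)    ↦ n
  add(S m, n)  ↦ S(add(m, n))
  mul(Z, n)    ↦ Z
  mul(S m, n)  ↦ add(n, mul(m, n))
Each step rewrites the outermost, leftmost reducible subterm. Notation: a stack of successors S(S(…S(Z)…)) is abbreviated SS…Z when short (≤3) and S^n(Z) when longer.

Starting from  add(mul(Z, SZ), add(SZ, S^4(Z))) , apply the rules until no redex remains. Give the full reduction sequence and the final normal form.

Answer: normal form = S^5(Z)  (in 4 steps)

Working:
  start: add(mul(Z, SZ), add(SZ, S^4(Z)))
  [1] add(Z, add(SZ, S^4(Z)))
  [2] add(SZ, S^4(Z))
  [3] S(add(Z, S^4(Z)))
  [4] S^5(Z)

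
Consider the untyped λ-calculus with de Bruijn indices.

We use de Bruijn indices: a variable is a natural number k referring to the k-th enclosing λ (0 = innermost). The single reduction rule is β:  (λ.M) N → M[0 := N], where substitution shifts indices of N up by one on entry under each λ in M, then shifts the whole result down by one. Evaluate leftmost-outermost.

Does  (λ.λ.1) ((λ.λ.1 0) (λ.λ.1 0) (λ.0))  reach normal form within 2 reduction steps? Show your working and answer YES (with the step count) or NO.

  start: (λ.λ.1) ((λ.λ.1 0) (λ.λ.1 0) (λ.0))
  step 1: λ.(λ.λ.1 0) (λ.λ.1 0) (λ.0)
  step 2: λ.(λ.(λ.λ.1 0) 0) (λ.0)

Answer: NO — after 2 steps the term is λ.(λ.(λ.λ.1 0) 0) (λ.0), not yet normal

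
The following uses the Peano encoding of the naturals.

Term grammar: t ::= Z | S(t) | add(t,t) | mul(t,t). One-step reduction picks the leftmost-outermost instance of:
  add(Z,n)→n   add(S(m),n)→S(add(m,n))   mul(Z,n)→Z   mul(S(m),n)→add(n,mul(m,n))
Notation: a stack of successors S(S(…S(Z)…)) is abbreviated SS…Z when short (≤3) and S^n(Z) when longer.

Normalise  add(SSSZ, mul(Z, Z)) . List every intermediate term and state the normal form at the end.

  start: add(SSSZ, mul(Z, Z))
  [1] S(add(SSZ, mul(Z, Z)))
  [2] S(S(add(SZ, mul(Z, Z))))
  [3] S(S(S(add(Z, mul(Z, Z)))))
  [4] S(S(S(mul(Z, Z))))
  [5] SSSZ

Answer: normal form = SSSZ  (in 5 steps)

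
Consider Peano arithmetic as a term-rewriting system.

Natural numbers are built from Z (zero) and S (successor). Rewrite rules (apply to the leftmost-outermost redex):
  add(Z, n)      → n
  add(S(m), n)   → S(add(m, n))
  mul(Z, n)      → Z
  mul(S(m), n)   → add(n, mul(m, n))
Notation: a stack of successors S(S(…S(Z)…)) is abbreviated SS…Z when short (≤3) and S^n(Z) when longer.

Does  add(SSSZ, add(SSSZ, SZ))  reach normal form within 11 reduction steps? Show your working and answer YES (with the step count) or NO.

Answer: YES — reaches normal form S^7(Z) in 8 ≤ 11 steps

Derivation:
  start: add(SSSZ, add(SSSZ, SZ))
  [1] S(add(SSZ, add(SSSZ, SZ)))
  [2] S(S(add(SZ, add(SSSZ, SZ))))
  [3] S(S(S(add(Z, add(SSSZ, SZ)))))
  [4] S(S(S(add(SSSZ, SZ))))
  [5] S(S(S(S(add(SSZ, SZ)))))
  [6] S(S(S(S(S(add(SZ, SZ))))))
  [7] S(S(S(S(S(S(add(Z, SZ)))))))
  [8] S^7(Z)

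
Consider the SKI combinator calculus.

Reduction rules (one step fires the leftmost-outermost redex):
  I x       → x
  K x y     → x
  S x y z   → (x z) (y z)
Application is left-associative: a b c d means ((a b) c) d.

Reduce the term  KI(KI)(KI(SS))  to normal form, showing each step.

  start: KI(KI)(KI(SS))
  →1  I(KI(SS))
  →2  KI(SS)
  →3  I

Answer: normal form = I  (in 3 steps)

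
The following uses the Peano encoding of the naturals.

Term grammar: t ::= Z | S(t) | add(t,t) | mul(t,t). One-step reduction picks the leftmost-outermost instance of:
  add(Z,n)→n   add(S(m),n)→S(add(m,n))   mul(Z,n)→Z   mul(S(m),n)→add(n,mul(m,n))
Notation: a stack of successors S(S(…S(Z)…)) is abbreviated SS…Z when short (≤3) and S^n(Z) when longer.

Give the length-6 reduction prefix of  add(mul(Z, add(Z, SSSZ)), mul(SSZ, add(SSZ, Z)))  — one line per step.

Answer: after 6 steps: S(add(S(add(Z, Z)), mul(SZ, add(SSZ, Z))))

Derivation:
  start: add(mul(Z, add(Z, SSSZ)), mul(SSZ, add(SSZ, Z)))
  step 1: add(Z, mul(SSZ, add(SSZ, Z)))
  step 2: mul(SSZ, add(SSZ, Z))
  step 3: add(add(SSZ, Z), mul(SZ, add(SSZ, Z)))
  step 4: add(S(add(SZ, Z)), mul(SZ, add(SSZ, Z)))
  step 5: S(add(add(SZ, Z), mul(SZ, add(SSZ, Z))))
  step 6: S(add(S(add(Z, Z)), mul(SZ, add(SSZ, Z))))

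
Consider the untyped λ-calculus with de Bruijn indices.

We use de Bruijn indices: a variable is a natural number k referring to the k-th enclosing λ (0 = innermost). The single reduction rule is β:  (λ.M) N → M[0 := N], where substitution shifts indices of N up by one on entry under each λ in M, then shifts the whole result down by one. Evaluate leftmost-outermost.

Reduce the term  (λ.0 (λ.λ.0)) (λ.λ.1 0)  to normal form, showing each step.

  start: (λ.0 (λ.λ.0)) (λ.λ.1 0)
  [1] (λ.λ.1 0) (λ.λ.0)
  [2] λ.(λ.λ.0) 0
  [3] λ.λ.0

Answer: normal form = λ.λ.0  (in 3 steps)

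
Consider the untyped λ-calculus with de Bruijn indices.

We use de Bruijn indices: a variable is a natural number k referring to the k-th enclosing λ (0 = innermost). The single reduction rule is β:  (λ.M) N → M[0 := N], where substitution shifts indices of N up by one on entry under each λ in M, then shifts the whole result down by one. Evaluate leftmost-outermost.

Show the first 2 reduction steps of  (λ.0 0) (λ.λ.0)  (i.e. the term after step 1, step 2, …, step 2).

Answer: after 2 steps: λ.0

Derivation:
  start: (λ.0 0) (λ.λ.0)
  step 1: (λ.λ.0) (λ.λ.0)
  step 2: λ.0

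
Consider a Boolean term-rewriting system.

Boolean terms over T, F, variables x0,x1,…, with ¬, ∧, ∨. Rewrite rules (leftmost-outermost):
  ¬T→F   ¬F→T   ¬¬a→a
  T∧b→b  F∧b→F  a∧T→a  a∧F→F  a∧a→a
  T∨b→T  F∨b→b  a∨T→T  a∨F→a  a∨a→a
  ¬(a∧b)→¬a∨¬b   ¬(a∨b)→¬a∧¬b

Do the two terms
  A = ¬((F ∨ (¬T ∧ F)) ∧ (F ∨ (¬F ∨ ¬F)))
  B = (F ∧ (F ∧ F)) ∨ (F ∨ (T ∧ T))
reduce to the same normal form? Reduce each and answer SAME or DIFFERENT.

Term A:
  start: ¬((F ∨ (¬T ∧ F)) ∧ (F ∨ (¬F ∨ ¬F)))
  [1] ¬(F ∨ (¬T ∧ F)) ∨ ¬(F ∨ (¬F ∨ ¬F))
  [2] (¬F ∧ ¬(¬T ∧ F)) ∨ ¬(F ∨ (¬F ∨ ¬F))
  [3] (T ∧ ¬(¬T ∧ F)) ∨ ¬(F ∨ (¬F ∨ ¬F))
  [4] ¬(¬T ∧ F) ∨ ¬(F ∨ (¬F ∨ ¬F))
  [5] (¬¬T ∨ ¬F) ∨ ¬(F ∨ (¬F ∨ ¬F))
  [6] (T ∨ ¬F) ∨ ¬(F ∨ (¬F ∨ ¬F))
  [7] T ∨ ¬(F ∨ (¬F ∨ ¬F))
  [8] T

Term B:
  start: (F ∧ (F ∧ F)) ∨ (F ∨ (T ∧ T))
  [1] F ∨ (F ∨ (T ∧ T))
  [2] F ∨ (T ∧ T)
  [3] T ∧ T
  [4] T

Answer: SAME — A ⇓ T, B ⇓ T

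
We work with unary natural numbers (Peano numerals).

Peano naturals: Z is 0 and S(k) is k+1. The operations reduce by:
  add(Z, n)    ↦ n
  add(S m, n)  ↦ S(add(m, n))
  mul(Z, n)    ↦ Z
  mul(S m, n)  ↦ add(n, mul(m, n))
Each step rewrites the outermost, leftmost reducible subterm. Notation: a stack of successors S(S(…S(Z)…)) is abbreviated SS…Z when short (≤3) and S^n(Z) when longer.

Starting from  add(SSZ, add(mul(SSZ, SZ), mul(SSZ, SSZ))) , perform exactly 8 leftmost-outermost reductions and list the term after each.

  start: add(SSZ, add(mul(SSZ, SZ), mul(SSZ, SSZ)))
  step 1: S(add(SZ, add(mul(SSZ, SZ), mul(SSZ, SSZ))))
  step 2: S(S(add(Z, add(mul(SSZ, SZ), mul(SSZ, SSZ)))))
  step 3: S(S(add(mul(SSZ, SZ), mul(SSZ, SSZ))))
  step 4: S(S(add(add(SZ, mul(SZ, SZ)), mul(SSZ, SSZ))))
  step 5: S(S(add(S(add(Z, mul(SZ, SZ))), mul(SSZ, SSZ))))
  step 6: S(S(S(add(add(Z, mul(SZ, SZ)), mul(SSZ, SSZ)))))
  step 7: S(S(S(add(mul(SZ, SZ), mul(SSZ, SSZ)))))
  step 8: S(S(S(add(add(SZ, mul(Z, SZ)), mul(SSZ, SSZ)))))

Answer: after 8 steps: S(S(S(add(add(SZ, mul(Z, SZ)), mul(SSZ, SSZ)))))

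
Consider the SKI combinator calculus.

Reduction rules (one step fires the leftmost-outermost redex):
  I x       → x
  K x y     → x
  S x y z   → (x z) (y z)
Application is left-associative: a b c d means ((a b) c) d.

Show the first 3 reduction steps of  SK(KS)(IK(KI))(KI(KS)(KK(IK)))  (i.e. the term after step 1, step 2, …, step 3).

Answer: after 3 steps: K(KI)(KI(KS)(KK(IK)))

Derivation:
  start: SK(KS)(IK(KI))(KI(KS)(KK(IK)))
  →1  K(IK(KI))(KS(IK(KI)))(KI(KS)(KK(IK)))
  →2  IK(KI)(KI(KS)(KK(IK)))
  →3  K(KI)(KI(KS)(KK(IK)))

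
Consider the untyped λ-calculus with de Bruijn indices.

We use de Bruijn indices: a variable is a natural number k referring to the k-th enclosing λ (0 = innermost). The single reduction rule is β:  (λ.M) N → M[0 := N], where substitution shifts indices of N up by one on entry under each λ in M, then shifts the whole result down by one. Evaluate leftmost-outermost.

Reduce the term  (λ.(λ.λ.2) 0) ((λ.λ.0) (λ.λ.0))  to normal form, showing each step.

  start: (λ.(λ.λ.2) 0) ((λ.λ.0) (λ.λ.0))
  →1  (λ.λ.(λ.λ.0) (λ.λ.0)) ((λ.λ.0) (λ.λ.0))
  →2  λ.(λ.λ.0) (λ.λ.0)
  →3  λ.λ.0

Answer: normal form = λ.λ.0  (in 3 steps)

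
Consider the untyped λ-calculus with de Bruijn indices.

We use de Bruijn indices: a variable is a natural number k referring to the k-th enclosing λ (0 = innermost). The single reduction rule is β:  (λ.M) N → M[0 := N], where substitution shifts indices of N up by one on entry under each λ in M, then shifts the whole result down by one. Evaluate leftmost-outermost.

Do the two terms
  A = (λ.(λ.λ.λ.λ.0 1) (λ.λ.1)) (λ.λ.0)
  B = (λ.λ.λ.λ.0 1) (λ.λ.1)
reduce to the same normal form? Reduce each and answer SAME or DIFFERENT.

Term A:
  start: (λ.(λ.λ.λ.λ.0 1) (λ.λ.1)) (λ.λ.0)
  [1] (λ.λ.λ.λ.0 1) (λ.λ.1)
  [2] λ.λ.λ.0 1

Term B:
  start: (λ.λ.λ.λ.0 1) (λ.λ.1)
  [1] λ.λ.λ.0 1

Answer: SAME — A ⇓ λ.λ.λ.0 1, B ⇓ λ.λ.λ.0 1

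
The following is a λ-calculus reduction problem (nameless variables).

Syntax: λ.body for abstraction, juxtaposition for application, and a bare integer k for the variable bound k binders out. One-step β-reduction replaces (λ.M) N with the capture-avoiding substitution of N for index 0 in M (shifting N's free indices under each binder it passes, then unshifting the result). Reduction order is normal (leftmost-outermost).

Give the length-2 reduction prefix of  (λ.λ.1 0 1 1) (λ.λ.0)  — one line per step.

Answer: after 2 steps: λ.(λ.0) (λ.λ.0) (λ.λ.0)

Derivation:
  start: (λ.λ.1 0 1 1) (λ.λ.0)
  →1  λ.(λ.λ.0) 0 (λ.λ.0) (λ.λ.0)
  →2  λ.(λ.0) (λ.λ.0) (λ.λ.0)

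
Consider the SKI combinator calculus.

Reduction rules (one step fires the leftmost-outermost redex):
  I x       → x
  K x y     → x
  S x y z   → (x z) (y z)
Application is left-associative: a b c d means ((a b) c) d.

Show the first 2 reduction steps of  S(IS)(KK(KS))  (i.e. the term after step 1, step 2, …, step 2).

  start: S(IS)(KK(KS))
  step 1: SS(KK(KS))
  step 2: SSK

Answer: after 2 steps: SSK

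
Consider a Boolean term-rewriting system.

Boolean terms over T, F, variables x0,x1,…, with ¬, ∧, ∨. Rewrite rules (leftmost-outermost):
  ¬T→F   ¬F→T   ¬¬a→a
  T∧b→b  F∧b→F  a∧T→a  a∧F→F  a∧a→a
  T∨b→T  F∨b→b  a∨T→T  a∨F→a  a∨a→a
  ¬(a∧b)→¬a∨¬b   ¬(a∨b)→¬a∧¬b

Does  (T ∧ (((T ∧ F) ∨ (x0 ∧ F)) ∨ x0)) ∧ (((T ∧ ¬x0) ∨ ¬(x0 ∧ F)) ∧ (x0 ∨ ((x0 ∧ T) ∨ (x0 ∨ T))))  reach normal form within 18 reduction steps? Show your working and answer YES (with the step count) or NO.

  start: (T ∧ (((T ∧ F) ∨ (x0 ∧ F)) ∨ x0)) ∧ (((T ∧ ¬x0) ∨ ¬(x0 ∧ F)) ∧ (x0 ∨ ((x0 ∧ T) ∨ (x0 ∨ T))))
  step 1: (((T ∧ F) ∨ (x0 ∧ F)) ∨ x0) ∧ (((T ∧ ¬x0) ∨ ¬(x0 ∧ F)) ∧ (x0 ∨ ((x0 ∧ T) ∨ (x0 ∨ T))))
  step 2: ((F ∨ (x0 ∧ F)) ∨ x0) ∧ (((T ∧ ¬x0) ∨ ¬(x0 ∧ F)) ∧ (x0 ∨ ((x0 ∧ T) ∨ (x0 ∨ T))))
  step 3: ((x0 ∧ F) ∨ x0) ∧ (((T ∧ ¬x0) ∨ ¬(x0 ∧ F)) ∧ (x0 ∨ ((x0 ∧ T) ∨ (x0 ∨ T))))
  step 4: (F ∨ x0) ∧ (((T ∧ ¬x0) ∨ ¬(x0 ∧ F)) ∧ (x0 ∨ ((x0 ∧ T) ∨ (x0 ∨ T))))
  step 5: x0 ∧ (((T ∧ ¬x0) ∨ ¬(x0 ∧ F)) ∧ (x0 ∨ ((x0 ∧ T) ∨ (x0 ∨ T))))
  step 6: x0 ∧ ((¬x0 ∨ ¬(x0 ∧ F)) ∧ (x0 ∨ ((x0 ∧ T) ∨ (x0 ∨ T))))
  step 7: x0 ∧ ((¬x0 ∨ (¬x0 ∨ ¬F)) ∧ (x0 ∨ ((x0 ∧ T) ∨ (x0 ∨ T))))
  step 8: x0 ∧ ((¬x0 ∨ (¬x0 ∨ T)) ∧ (x0 ∨ ((x0 ∧ T) ∨ (x0 ∨ T))))
  step 9: x0 ∧ ((¬x0 ∨ T) ∧ (x0 ∨ ((x0 ∧ T) ∨ (x0 ∨ T))))
  step 10: x0 ∧ (T ∧ (x0 ∨ ((x0 ∧ T) ∨ (x0 ∨ T))))
  step 11: x0 ∧ (x0 ∨ ((x0 ∧ T) ∨ (x0 ∨ T)))
  step 12: x0 ∧ (x0 ∨ (x0 ∨ (x0 ∨ T)))
  step 13: x0 ∧ (x0 ∨ (x0 ∨ T))
  step 14: x0 ∧ (x0 ∨ T)
  step 15: x0 ∧ T
  step 16: x0

Answer: YES — reaches normal form x0 in 16 ≤ 18 steps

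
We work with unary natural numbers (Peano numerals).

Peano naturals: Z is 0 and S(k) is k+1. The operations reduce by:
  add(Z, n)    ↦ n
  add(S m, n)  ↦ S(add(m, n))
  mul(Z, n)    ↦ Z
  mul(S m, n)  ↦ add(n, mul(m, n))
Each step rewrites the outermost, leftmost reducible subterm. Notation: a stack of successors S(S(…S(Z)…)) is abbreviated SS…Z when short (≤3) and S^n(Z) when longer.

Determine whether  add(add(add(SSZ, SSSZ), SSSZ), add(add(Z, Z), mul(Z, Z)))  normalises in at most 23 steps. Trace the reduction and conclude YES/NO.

  start: add(add(add(SSZ, SSSZ), SSSZ), add(add(Z, Z), mul(Z, Z)))
  [1] add(add(S(add(SZ, SSSZ)), SSSZ), add(add(Z, Z), mul(Z, Z)))
  [2] add(S(add(add(SZ, SSSZ), SSSZ)), add(add(Z, Z), mul(Z, Z)))
  [3] S(add(add(add(SZ, SSSZ), SSSZ), add(add(Z, Z), mul(Z, Z))))
  [4] S(add(add(S(add(Z, SSSZ)), SSSZ), add(add(Z, Z), mul(Z, Z))))
  [5] S(add(S(add(add(Z, SSSZ), SSSZ)), add(add(Z, Z), mul(Z, Z))))
  [6] S(S(add(add(add(Z, SSSZ), SSSZ), add(add(Z, Z), mul(Z, Z)))))
  [7] S(S(add(add(SSSZ, SSSZ), add(add(Z, Z), mul(Z, Z)))))
  [8] S(S(add(S(add(SSZ, SSSZ)), add(add(Z, Z), mul(Z, Z)))))
  [9] S(S(S(add(add(SSZ, SSSZ), add(add(Z, Z), mul(Z, Z))))))
  [10] S(S(S(add(S(add(SZ, SSSZ)), add(add(Z, Z), mul(Z, Z))))))
  [11] S(S(S(S(add(add(SZ, SSSZ), add(add(Z, Z), mul(Z, Z)))))))
  [12] S(S(S(S(add(S(add(Z, SSSZ)), add(add(Z, Z), mul(Z, Z)))))))
  [13] S(S(S(S(S(add(add(Z, SSSZ), add(add(Z, Z), mul(Z, Z))))))))
  [14] S(S(S(S(S(add(SSSZ, add(add(Z, Z), mul(Z, Z))))))))
  [15] S(S(S(S(S(S(add(SSZ, add(add(Z, Z), mul(Z, Z)))))))))
  [16] S(S(S(S(S(S(S(add(SZ, add(add(Z, Z), mul(Z, Z))))))))))
  [17] S(S(S(S(S(S(S(S(add(Z, add(add(Z, Z), mul(Z, Z)))))))))))
  [18] S(S(S(S(S(S(S(S(add(add(Z, Z), mul(Z, Z))))))))))
  [19] S(S(S(S(S(S(S(S(add(Z, mul(Z, Z))))))))))
  [20] S(S(S(S(S(S(S(S(mul(Z, Z)))))))))
  [21] S^8(Z)

Answer: YES — reaches normal form S^8(Z) in 21 ≤ 23 steps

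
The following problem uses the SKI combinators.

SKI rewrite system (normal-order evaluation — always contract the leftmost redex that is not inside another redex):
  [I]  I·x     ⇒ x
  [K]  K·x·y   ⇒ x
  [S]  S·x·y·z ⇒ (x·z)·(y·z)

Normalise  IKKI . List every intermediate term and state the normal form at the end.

Answer: normal form = K  (in 2 steps)

Derivation:
  start: IKKI
  step 1: KKI
  step 2: K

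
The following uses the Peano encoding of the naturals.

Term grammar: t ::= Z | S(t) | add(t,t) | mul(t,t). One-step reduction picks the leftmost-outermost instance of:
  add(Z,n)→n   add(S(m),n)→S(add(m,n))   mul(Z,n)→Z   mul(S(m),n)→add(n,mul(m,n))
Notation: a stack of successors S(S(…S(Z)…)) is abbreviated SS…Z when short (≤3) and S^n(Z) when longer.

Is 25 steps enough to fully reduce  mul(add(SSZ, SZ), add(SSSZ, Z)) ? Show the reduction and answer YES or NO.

Answer: NO — after 25 steps the term is S(S(S(S(S(S(S(add(S(add(SZ, Z)), mul(Z, add(SSSZ, Z)))))))))), not yet normal

Derivation:
  start: mul(add(SSZ, SZ), add(SSSZ, Z))
  [1] mul(S(add(SZ, SZ)), add(SSSZ, Z))
  [2] add(add(SSSZ, Z), mul(add(SZ, SZ), add(SSSZ, Z)))
  [3] add(S(add(SSZ, Z)), mul(add(SZ, SZ), add(SSSZ, Z)))
  [4] S(add(add(SSZ, Z), mul(add(SZ, SZ), add(SSSZ, Z))))
  [5] S(add(S(add(SZ, Z)), mul(add(SZ, SZ), add(SSSZ, Z))))
  [6] S(S(add(add(SZ, Z), mul(add(SZ, SZ), add(SSSZ, Z)))))
  [7] S(S(add(S(add(Z, Z)), mul(add(SZ, SZ), add(SSSZ, Z)))))
  [8] S(S(S(add(add(Z, Z), mul(add(SZ, SZ), add(SSSZ, Z))))))
  [9] S(S(S(add(Z, mul(add(SZ, SZ), add(SSSZ, Z))))))
  [10] S(S(S(mul(add(SZ, SZ), add(SSSZ, Z)))))
  [11] S(S(S(mul(S(add(Z, SZ)), add(SSSZ, Z)))))
  [12] S(S(S(add(add(SSSZ, Z), mul(add(Z, SZ), add(SSSZ, Z))))))
  [13] S(S(S(add(S(add(SSZ, Z)), mul(add(Z, SZ), add(SSSZ, Z))))))
  [14] S(S(S(S(add(add(SSZ, Z), mul(add(Z, SZ), add(SSSZ, Z)))))))
  [15] S(S(S(S(add(S(add(SZ, Z)), mul(add(Z, SZ), add(SSSZ, Z)))))))
  [16] S(S(S(S(S(add(add(SZ, Z), mul(add(Z, SZ), add(SSSZ, Z))))))))
  [17] S(S(S(S(S(add(S(add(Z, Z)), mul(add(Z, SZ), add(SSSZ, Z))))))))
  [18] S(S(S(S(S(S(add(add(Z, Z), mul(add(Z, SZ), add(SSSZ, Z)))))))))
  [19] S(S(S(S(S(S(add(Z, mul(add(Z, SZ), add(SSSZ, Z)))))))))
  [20] S(S(S(S(S(S(mul(add(Z, SZ), add(SSSZ, Z))))))))
  [21] S(S(S(S(S(S(mul(SZ, add(SSSZ, Z))))))))
  [22] S(S(S(S(S(S(add(add(SSSZ, Z), mul(Z, add(SSSZ, Z)))))))))
  [23] S(S(S(S(S(S(add(S(add(SSZ, Z)), mul(Z, add(SSSZ, Z)))))))))
  [24] S(S(S(S(S(S(S(add(add(SSZ, Z), mul(Z, add(SSSZ, Z))))))))))
  [25] S(S(S(S(S(S(S(add(S(add(SZ, Z)), mul(Z, add(SSSZ, Z))))))))))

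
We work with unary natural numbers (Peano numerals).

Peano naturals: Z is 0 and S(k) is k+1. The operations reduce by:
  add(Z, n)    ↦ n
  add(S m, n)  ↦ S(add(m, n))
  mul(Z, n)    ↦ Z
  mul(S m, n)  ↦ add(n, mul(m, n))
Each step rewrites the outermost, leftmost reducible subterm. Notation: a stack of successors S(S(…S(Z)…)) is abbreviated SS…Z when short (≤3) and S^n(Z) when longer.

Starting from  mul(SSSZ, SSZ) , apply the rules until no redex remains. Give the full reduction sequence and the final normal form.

  start: mul(SSSZ, SSZ)
  step 1: add(SSZ, mul(SSZ, SSZ))
  step 2: S(add(SZ, mul(SSZ, SSZ)))
  step 3: S(S(add(Z, mul(SSZ, SSZ))))
  step 4: S(S(mul(SSZ, SSZ)))
  step 5: S(S(add(SSZ, mul(SZ, SSZ))))
  step 6: S(S(S(add(SZ, mul(SZ, SSZ)))))
  step 7: S(S(S(S(add(Z, mul(SZ, SSZ))))))
  step 8: S(S(S(S(mul(SZ, SSZ)))))
  step 9: S(S(S(S(add(SSZ, mul(Z, SSZ))))))
  step 10: S(S(S(S(S(add(SZ, mul(Z, SSZ)))))))
  step 11: S(S(S(S(S(S(add(Z, mul(Z, SSZ))))))))
  step 12: S(S(S(S(S(S(mul(Z, SSZ)))))))
  step 13: S^6(Z)

Answer: normal form = S^6(Z)  (in 13 steps)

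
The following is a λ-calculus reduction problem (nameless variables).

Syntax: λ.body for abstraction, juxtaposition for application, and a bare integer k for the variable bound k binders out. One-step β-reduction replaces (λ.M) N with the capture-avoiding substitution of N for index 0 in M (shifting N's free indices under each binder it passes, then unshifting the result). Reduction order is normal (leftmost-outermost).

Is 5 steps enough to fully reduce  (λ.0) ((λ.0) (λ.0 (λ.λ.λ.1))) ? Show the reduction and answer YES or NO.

Answer: YES — reaches normal form λ.0 (λ.λ.λ.1) in 2 ≤ 5 steps

Reduction:
  start: (λ.0) ((λ.0) (λ.0 (λ.λ.λ.1)))
  [1] (λ.0) (λ.0 (λ.λ.λ.1))
  [2] λ.0 (λ.λ.λ.1)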